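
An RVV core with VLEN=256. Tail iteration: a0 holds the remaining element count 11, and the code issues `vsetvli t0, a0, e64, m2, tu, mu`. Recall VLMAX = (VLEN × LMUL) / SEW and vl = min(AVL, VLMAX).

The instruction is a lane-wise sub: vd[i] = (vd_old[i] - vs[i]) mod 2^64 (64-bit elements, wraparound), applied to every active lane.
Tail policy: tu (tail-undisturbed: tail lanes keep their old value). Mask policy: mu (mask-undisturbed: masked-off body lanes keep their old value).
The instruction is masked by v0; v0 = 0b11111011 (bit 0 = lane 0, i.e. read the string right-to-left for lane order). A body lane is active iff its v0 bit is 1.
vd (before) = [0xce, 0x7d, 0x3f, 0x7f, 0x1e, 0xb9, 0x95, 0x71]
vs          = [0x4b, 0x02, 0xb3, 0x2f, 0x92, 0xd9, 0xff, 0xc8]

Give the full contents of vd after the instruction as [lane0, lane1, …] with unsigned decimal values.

lanes per group: 256·2/64 = 8
vl ← min(11, 8) = 8
[0] sub(0xce,0x4b) = 0x83
[1] sub(0x7d,0x02) = 0x7b
[2] mask-off/keep = 0x3f
[3] sub(0x7f,0x2f) = 0x50
[4] sub(0x1e,0x92) = 0xffffffffffffff8c
[5] sub(0xb9,0xd9) = 0xffffffffffffffe0
[6] sub(0x95,0xff) = 0xffffffffffffff96
[7] sub(0x71,0xc8) = 0xffffffffffffffa9

vd = [131, 123, 63, 80, 18446744073709551500, 18446744073709551584, 18446744073709551510, 18446744073709551529]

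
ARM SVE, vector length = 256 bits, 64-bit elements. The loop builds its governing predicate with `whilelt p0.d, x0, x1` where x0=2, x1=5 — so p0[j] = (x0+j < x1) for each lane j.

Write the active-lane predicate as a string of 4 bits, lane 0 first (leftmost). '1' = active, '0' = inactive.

predicate = 1110

lane count: 256 div 64 = 4
p0[j] = (2+j < 5); true for j=0..2 → 3 lanes set
bits (lane 0 leftmost): 1110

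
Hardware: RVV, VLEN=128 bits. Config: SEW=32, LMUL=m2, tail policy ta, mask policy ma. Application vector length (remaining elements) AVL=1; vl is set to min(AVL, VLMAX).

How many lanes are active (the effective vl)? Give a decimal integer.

VLMAX = (128 × 2) / 32 = 8 lanes
vl = min(AVL, VLMAX) = min(1, 8) = 1

vl = 1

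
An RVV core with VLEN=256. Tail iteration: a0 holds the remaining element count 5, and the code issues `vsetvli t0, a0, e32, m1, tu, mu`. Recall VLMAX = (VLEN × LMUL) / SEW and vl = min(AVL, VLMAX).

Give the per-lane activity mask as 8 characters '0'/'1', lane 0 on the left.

predicate = 11111000

VLMAX = (256 × 1) / 32 = 8 lanes
vl = min(AVL, VLMAX) = min(5, 8) = 5
bits (lane 0 leftmost): 11111000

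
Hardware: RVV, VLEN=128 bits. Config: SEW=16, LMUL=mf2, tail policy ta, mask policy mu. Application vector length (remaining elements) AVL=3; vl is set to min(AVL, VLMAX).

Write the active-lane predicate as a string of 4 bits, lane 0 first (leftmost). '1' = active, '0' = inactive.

lanes per group: 128·1/2/16 = 4
vl ← min(3, 4) = 3
bits (lane 0 leftmost): 1110

predicate = 1110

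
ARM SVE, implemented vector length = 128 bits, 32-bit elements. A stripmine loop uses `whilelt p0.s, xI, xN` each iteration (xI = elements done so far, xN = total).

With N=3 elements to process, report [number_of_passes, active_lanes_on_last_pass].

128-bit reg / 32-bit elem → 4 lanes
N=3: ⌈3/4⌉ = 1 iters; last vl = 3 − 0×4 = 3

[iterations, last_vl] = [1, 3]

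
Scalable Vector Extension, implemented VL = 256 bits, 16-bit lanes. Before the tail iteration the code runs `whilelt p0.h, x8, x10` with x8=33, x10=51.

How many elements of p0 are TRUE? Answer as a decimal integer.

256-bit reg / 16-bit elem → 16 lanes
active while 33+j < 51, i.e. j ∈ [0,18) capped at 16 ⇒ 16

vl = 16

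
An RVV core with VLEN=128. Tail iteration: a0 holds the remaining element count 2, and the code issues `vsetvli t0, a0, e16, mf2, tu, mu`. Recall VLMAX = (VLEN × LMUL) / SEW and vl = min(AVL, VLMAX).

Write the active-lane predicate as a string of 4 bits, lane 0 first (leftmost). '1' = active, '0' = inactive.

predicate = 1100

lanes per group: 128·1/2/16 = 4
vl = min(AVL, VLMAX) = min(2, 4) = 2
bits (lane 0 leftmost): 1100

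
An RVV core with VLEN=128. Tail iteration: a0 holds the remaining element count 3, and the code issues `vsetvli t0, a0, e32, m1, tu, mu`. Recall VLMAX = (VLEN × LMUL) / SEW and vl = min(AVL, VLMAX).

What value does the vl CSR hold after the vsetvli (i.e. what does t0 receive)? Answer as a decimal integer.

vl = 3

lanes per group: 128·1/32 = 4
vl ← min(3, 4) = 3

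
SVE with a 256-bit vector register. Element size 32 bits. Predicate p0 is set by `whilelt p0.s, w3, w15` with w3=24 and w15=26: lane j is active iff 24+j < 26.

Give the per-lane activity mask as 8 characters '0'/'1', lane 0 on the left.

lane count: 256 div 32 = 8
p0[j] = (24+j < 26); true for j=0..1 → 2 lanes set
bits (lane 0 leftmost): 11000000

predicate = 11000000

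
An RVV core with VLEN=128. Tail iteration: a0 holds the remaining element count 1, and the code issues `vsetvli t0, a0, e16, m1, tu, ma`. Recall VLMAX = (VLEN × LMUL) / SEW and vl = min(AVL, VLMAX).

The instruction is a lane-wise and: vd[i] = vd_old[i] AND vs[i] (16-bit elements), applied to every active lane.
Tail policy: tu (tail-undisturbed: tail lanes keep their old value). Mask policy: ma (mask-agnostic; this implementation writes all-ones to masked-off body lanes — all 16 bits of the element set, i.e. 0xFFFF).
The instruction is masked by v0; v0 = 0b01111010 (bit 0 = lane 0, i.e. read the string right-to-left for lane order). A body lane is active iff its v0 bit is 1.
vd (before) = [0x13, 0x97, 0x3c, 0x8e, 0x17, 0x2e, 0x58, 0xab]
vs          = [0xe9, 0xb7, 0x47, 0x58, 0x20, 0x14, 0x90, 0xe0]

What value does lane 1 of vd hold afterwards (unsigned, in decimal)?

lanes per group: 128·1/16 = 8
vl = min(AVL, VLMAX) = min(1, 8) = 1
vd[0] mask-off/ones -> 0xffff
vd[1] tail/keep -> 0x97
vd[2] tail/keep -> 0x3c
vd[3] tail/keep -> 0x8e
vd[4] tail/keep -> 0x17
vd[5] tail/keep -> 0x2e
vd[6] tail/keep -> 0x58
vd[7] tail/keep -> 0xab

vd[1] = 151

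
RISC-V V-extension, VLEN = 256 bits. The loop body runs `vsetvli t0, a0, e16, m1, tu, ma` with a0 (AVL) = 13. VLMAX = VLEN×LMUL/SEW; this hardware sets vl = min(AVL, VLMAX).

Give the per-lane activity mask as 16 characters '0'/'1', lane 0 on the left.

predicate = 1111111111111000

VLMAX = (256 × 1) / 16 = 16 lanes
AVL=13 ≤ VLMAX=16, so vl = 13
bits (lane 0 leftmost): 1111111111111000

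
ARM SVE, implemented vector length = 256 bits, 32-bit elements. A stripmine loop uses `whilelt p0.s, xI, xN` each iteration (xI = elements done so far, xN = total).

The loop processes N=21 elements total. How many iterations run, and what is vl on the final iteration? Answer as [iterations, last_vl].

register lanes = 256/32 = 8
21 elements at 8/iter → 3 passes, remainder 5 on the last

[iterations, last_vl] = [3, 5]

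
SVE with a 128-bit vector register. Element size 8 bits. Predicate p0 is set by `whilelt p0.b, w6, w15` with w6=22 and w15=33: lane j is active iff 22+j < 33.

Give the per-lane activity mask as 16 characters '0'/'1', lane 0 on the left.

lane count: 128 div 8 = 16
p0[j] = (22+j < 33); true for j=0..10 → 11 lanes set
bits (lane 0 leftmost): 1111111111100000

predicate = 1111111111100000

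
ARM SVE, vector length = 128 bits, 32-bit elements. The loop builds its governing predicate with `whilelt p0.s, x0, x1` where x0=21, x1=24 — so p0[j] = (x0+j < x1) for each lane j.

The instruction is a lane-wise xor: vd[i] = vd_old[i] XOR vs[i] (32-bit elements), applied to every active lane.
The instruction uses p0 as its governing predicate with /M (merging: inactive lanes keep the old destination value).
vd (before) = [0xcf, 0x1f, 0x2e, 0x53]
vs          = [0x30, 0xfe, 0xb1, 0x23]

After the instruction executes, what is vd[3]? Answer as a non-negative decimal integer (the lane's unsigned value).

vd[3] = 83

register lanes = 128/32 = 4
active while 21+j < 24, i.e. j ∈ [0,3) capped at 4 ⇒ 3
vd[0] xor(0xcf,0x30) -> 0xff
vd[1] xor(0x1f,0xfe) -> 0xe1
vd[2] xor(0x2e,0xb1) -> 0x9f
vd[3] tail/keep -> 0x53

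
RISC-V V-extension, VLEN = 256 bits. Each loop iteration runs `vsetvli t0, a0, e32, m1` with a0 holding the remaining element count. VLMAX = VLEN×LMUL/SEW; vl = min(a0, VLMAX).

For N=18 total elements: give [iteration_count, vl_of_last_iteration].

VLMAX = (256 × 1) / 32 = 8 lanes
iterations = ceil(18/8) = 3; final-pass vl = 2

[iterations, last_vl] = [3, 2]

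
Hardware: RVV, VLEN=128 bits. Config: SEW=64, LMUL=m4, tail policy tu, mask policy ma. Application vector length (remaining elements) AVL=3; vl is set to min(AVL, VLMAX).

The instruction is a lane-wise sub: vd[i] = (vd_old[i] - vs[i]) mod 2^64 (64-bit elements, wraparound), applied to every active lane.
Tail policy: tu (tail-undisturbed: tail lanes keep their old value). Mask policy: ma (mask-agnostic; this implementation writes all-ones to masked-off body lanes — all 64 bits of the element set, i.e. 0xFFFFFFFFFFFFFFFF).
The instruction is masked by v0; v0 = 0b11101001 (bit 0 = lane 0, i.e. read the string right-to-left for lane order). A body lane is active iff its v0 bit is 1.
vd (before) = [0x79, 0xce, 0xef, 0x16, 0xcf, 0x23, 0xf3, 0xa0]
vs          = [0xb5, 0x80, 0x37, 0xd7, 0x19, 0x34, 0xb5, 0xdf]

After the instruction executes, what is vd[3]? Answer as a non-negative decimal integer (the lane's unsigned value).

VLMAX = VLEN×LMUL/SEW = 128×4/64 = 8
vl = min(AVL, VLMAX) = min(3, 8) = 3
[0] sub(0x79,0xb5) = 0xffffffffffffffc4
[1] mask-off/ones = 0xffffffffffffffff
[2] mask-off/ones = 0xffffffffffffffff
[3] tail/keep = 0x16
[4] tail/keep = 0xcf
[5] tail/keep = 0x23
[6] tail/keep = 0xf3
[7] tail/keep = 0xa0

vd[3] = 22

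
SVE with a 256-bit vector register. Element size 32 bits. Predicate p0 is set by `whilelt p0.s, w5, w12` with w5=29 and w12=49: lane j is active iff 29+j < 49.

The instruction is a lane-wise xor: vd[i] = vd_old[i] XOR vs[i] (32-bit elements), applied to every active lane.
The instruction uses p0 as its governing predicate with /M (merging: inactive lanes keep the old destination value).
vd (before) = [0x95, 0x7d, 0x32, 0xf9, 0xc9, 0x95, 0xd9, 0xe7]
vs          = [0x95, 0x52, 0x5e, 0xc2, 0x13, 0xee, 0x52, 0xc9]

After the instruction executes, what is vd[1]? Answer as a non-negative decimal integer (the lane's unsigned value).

vd[1] = 47

register lanes = 256/32 = 8
p0[j] = (29+j < 49); true for j=0..7 → 8 lanes set
lane  0: xor(0x95,0x95) ⇒ 0x00
lane  1: xor(0x7d,0x52) ⇒ 0x2f
lane  2: xor(0x32,0x5e) ⇒ 0x6c
lane  3: xor(0xf9,0xc2) ⇒ 0x3b
lane  4: xor(0xc9,0x13) ⇒ 0xda
lane  5: xor(0x95,0xee) ⇒ 0x7b
lane  6: xor(0xd9,0x52) ⇒ 0x8b
lane  7: xor(0xe7,0xc9) ⇒ 0x2e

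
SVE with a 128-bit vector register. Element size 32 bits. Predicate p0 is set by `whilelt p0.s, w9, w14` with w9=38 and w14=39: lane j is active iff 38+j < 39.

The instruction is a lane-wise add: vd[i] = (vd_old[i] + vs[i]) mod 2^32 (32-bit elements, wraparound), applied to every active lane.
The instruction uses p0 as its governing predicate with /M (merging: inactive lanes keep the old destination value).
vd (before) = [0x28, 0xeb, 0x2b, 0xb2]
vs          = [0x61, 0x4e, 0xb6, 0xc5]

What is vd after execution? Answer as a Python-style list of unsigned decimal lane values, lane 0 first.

128-bit reg / 32-bit elem → 4 lanes
p0[j] = (38+j < 39); true for j=0..0 → 1 lanes set
lane  0: add(0x28,0x61) ⇒ 0x89
lane  1: tail/keep ⇒ 0xeb
lane  2: tail/keep ⇒ 0x2b
lane  3: tail/keep ⇒ 0xb2

vd = [137, 235, 43, 178]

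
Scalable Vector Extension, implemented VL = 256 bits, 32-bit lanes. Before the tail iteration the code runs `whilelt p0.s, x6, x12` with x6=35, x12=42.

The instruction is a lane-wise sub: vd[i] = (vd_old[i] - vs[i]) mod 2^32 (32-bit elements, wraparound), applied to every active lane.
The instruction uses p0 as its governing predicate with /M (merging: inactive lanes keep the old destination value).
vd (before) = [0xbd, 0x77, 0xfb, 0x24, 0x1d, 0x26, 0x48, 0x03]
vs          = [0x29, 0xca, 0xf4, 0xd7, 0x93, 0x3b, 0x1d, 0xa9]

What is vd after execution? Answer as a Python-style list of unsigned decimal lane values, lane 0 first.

register lanes = 256/32 = 8
whilelt: lane j active iff 35+j < 42 → j < 7 → 7 active
vd[0] sub(0xbd,0x29) -> 0x94
vd[1] sub(0x77,0xca) -> 0xffffffad
vd[2] sub(0xfb,0xf4) -> 0x07
vd[3] sub(0x24,0xd7) -> 0xffffff4d
vd[4] sub(0x1d,0x93) -> 0xffffff8a
vd[5] sub(0x26,0x3b) -> 0xffffffeb
vd[6] sub(0x48,0x1d) -> 0x2b
vd[7] tail/keep -> 0x03

vd = [148, 4294967213, 7, 4294967117, 4294967178, 4294967275, 43, 3]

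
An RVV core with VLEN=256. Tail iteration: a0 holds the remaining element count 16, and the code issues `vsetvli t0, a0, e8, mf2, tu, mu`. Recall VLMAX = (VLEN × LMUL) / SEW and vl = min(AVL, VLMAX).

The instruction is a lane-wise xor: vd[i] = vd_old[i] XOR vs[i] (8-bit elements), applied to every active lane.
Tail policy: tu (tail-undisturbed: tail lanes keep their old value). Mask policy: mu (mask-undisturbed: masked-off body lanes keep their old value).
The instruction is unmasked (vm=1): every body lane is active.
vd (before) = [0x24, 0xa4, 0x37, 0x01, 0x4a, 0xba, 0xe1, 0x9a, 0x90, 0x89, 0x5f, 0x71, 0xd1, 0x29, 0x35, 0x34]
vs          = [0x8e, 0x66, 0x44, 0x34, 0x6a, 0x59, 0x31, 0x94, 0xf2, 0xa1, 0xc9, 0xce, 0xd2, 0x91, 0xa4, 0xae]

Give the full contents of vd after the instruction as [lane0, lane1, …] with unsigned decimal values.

lanes per group: 256·1/2/8 = 16
vl = min(AVL, VLMAX) = min(16, 16) = 16
vd[0] xor(0x24,0x8e) -> 0xaa
vd[1] xor(0xa4,0x66) -> 0xc2
vd[2] xor(0x37,0x44) -> 0x73
vd[3] xor(0x01,0x34) -> 0x35
vd[4] xor(0x4a,0x6a) -> 0x20
vd[5] xor(0xba,0x59) -> 0xe3
vd[6] xor(0xe1,0x31) -> 0xd0
vd[7] xor(0x9a,0x94) -> 0x0e
vd[8] xor(0x90,0xf2) -> 0x62
vd[9] xor(0x89,0xa1) -> 0x28
vd[10] xor(0x5f,0xc9) -> 0x96
vd[11] xor(0x71,0xce) -> 0xbf
vd[12] xor(0xd1,0xd2) -> 0x03
vd[13] xor(0x29,0x91) -> 0xb8
vd[14] xor(0x35,0xa4) -> 0x91
vd[15] xor(0x34,0xae) -> 0x9a

vd = [170, 194, 115, 53, 32, 227, 208, 14, 98, 40, 150, 191, 3, 184, 145, 154]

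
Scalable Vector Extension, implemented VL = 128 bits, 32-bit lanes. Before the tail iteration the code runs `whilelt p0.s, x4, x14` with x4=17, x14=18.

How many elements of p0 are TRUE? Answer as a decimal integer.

lane count: 128 div 32 = 4
p0[j] = (17+j < 18); true for j=0..0 → 1 lanes set

vl = 1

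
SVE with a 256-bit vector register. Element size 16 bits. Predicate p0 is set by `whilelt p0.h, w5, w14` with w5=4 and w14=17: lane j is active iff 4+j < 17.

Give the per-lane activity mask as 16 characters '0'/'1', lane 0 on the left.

lane count: 256 div 16 = 16
p0[j] = (4+j < 17); true for j=0..12 → 13 lanes set
bits (lane 0 leftmost): 1111111111111000

predicate = 1111111111111000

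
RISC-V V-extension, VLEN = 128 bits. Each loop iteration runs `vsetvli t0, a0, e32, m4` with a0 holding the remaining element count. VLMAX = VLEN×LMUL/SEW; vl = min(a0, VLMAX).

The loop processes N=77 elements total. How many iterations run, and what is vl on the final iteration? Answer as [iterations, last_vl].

VLMAX = VLEN×LMUL/SEW = 128×4/32 = 16
iterations = ceil(77/16) = 5; final-pass vl = 13

[iterations, last_vl] = [5, 13]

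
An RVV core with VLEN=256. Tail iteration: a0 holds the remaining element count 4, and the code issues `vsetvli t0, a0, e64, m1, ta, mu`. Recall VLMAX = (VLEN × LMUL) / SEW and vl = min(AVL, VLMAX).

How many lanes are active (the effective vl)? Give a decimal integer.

VLMAX = (256 × 1) / 64 = 4 lanes
AVL=4 ≤ VLMAX=4, so vl = 4

vl = 4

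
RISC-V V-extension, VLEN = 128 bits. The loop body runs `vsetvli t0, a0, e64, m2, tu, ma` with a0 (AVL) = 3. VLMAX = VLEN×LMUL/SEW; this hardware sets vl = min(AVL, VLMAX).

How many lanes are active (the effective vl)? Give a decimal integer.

VLMAX = VLEN×LMUL/SEW = 128×2/64 = 4
vl ← min(3, 4) = 3

vl = 3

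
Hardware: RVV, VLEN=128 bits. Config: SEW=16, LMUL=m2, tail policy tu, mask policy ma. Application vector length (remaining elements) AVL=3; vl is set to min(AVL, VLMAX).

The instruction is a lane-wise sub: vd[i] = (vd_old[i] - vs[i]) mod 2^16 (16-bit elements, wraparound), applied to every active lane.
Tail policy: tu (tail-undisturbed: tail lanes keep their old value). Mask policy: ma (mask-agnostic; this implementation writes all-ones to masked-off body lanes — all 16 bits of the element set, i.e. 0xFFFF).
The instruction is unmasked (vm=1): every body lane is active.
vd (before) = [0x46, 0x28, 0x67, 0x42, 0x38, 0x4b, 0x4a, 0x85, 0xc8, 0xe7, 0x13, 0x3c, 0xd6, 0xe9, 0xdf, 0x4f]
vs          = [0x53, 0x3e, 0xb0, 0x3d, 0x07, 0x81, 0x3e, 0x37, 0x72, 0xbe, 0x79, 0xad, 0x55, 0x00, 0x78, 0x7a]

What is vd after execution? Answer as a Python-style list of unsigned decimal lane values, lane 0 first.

lanes per group: 128·2/16 = 16
vl ← min(3, 16) = 3
vd[0] sub(0x46,0x53) -> 0xfff3
vd[1] sub(0x28,0x3e) -> 0xffea
vd[2] sub(0x67,0xb0) -> 0xffb7
vd[3] tail/keep -> 0x42
vd[4] tail/keep -> 0x38
vd[5] tail/keep -> 0x4b
vd[6] tail/keep -> 0x4a
vd[7] tail/keep -> 0x85
vd[8] tail/keep -> 0xc8
vd[9] tail/keep -> 0xe7
vd[10] tail/keep -> 0x13
vd[11] tail/keep -> 0x3c
vd[12] tail/keep -> 0xd6
vd[13] tail/keep -> 0xe9
vd[14] tail/keep -> 0xdf
vd[15] tail/keep -> 0x4f

vd = [65523, 65514, 65463, 66, 56, 75, 74, 133, 200, 231, 19, 60, 214, 233, 223, 79]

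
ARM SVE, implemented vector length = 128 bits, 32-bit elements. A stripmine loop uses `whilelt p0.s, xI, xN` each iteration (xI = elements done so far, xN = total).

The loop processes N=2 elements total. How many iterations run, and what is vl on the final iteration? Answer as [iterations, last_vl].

register lanes = 128/32 = 4
iterations = ceil(2/4) = 1; final-pass vl = 2

[iterations, last_vl] = [1, 2]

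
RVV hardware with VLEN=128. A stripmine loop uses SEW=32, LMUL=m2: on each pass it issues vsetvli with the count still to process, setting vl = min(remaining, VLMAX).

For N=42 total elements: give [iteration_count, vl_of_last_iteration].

lanes per group: 128·2/32 = 8
42 elements at 8/iter → 6 passes, remainder 2 on the last

[iterations, last_vl] = [6, 2]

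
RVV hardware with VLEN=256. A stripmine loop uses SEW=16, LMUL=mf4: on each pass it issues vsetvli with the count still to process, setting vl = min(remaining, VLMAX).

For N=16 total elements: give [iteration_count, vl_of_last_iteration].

[iterations, last_vl] = [4, 4]

VLMAX = VLEN×LMUL/SEW = 256×1/4/16 = 4
N=16: ⌈16/4⌉ = 4 iters; last vl = 16 − 3×4 = 4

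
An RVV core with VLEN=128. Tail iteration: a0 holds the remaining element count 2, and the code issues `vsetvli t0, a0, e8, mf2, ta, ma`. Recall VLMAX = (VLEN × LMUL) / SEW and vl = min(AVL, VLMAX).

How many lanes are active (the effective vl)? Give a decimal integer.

vl = 2

VLMAX = VLEN×LMUL/SEW = 128×1/2/8 = 8
vl = min(AVL, VLMAX) = min(2, 8) = 2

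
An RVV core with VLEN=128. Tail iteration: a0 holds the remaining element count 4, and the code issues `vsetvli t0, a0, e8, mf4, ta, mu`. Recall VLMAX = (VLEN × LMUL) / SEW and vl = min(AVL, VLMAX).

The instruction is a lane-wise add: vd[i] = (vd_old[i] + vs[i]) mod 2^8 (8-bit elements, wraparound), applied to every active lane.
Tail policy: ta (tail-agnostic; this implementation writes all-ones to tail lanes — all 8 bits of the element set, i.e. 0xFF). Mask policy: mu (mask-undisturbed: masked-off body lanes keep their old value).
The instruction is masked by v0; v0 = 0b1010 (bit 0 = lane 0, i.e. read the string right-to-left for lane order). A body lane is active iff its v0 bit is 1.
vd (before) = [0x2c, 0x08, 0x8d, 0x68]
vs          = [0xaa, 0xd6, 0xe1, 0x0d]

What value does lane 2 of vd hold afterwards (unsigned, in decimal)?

VLMAX = VLEN×LMUL/SEW = 128×1/4/8 = 4
vl ← min(4, 4) = 4
[0] mask-off/keep = 0x2c
[1] add(0x08,0xd6) = 0xde
[2] mask-off/keep = 0x8d
[3] add(0x68,0x0d) = 0x75

vd[2] = 141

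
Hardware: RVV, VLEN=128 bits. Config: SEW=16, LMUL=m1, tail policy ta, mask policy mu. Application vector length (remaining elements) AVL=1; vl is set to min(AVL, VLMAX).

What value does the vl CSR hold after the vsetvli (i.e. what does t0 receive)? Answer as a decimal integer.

vl = 1

VLMAX = VLEN×LMUL/SEW = 128×1/16 = 8
vl = min(AVL, VLMAX) = min(1, 8) = 1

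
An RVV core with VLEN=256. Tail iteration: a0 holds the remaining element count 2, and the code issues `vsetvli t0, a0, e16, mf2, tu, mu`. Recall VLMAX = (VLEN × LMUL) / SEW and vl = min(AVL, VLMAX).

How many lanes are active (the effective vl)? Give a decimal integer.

lanes per group: 256·1/2/16 = 8
vl ← min(2, 8) = 2

vl = 2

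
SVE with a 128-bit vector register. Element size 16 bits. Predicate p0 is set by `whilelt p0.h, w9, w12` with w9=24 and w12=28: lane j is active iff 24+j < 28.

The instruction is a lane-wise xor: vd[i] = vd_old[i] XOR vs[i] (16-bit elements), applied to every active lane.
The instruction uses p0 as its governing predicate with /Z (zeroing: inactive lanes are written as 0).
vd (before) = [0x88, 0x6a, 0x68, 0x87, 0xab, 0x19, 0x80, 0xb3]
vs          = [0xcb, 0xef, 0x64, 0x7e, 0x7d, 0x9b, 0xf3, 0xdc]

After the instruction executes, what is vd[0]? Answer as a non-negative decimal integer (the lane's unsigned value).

vd[0] = 67

lane count: 128 div 16 = 8
whilelt: lane j active iff 24+j < 28 → j < 4 → 4 active
[0] xor(0x88,0xcb) = 0x43
[1] xor(0x6a,0xef) = 0x85
[2] xor(0x68,0x64) = 0x0c
[3] xor(0x87,0x7e) = 0xf9
[4] tail/zero = 0x00
[5] tail/zero = 0x00
[6] tail/zero = 0x00
[7] tail/zero = 0x00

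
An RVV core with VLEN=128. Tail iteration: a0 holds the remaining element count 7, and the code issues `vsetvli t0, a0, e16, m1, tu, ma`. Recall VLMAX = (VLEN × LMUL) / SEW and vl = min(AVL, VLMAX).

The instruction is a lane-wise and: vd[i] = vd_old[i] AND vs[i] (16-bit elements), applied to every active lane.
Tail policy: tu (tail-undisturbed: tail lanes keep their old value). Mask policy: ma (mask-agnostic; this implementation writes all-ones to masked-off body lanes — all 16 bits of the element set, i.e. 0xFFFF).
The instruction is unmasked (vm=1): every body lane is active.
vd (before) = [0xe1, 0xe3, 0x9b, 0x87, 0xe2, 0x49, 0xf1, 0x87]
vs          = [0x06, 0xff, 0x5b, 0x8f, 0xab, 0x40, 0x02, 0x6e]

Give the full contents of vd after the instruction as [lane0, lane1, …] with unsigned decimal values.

vd = [0, 227, 27, 135, 162, 64, 0, 135]

lanes per group: 128·1/16 = 8
AVL=7 ≤ VLMAX=8, so vl = 7
vd[0] and(0xe1,0x06) -> 0x00
vd[1] and(0xe3,0xff) -> 0xe3
vd[2] and(0x9b,0x5b) -> 0x1b
vd[3] and(0x87,0x8f) -> 0x87
vd[4] and(0xe2,0xab) -> 0xa2
vd[5] and(0x49,0x40) -> 0x40
vd[6] and(0xf1,0x02) -> 0x00
vd[7] tail/keep -> 0x87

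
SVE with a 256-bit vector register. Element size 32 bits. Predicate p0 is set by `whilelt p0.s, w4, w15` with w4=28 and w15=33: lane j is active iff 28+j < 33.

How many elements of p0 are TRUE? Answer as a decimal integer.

lane count: 256 div 32 = 8
whilelt: lane j active iff 28+j < 33 → j < 5 → 5 active

vl = 5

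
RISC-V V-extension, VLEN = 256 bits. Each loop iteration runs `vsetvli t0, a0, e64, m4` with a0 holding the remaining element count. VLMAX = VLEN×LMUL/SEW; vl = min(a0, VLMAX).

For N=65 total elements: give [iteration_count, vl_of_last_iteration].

[iterations, last_vl] = [5, 1]

VLMAX = VLEN×LMUL/SEW = 256×4/64 = 16
iterations = ceil(65/16) = 5; final-pass vl = 1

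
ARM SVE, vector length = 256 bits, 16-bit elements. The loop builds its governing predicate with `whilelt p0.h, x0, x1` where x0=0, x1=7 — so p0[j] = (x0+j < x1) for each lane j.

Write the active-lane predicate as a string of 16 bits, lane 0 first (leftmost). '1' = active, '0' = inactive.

predicate = 1111111000000000

256-bit reg / 16-bit elem → 16 lanes
active while 0+j < 7, i.e. j ∈ [0,7) capped at 16 ⇒ 7
bits (lane 0 leftmost): 1111111000000000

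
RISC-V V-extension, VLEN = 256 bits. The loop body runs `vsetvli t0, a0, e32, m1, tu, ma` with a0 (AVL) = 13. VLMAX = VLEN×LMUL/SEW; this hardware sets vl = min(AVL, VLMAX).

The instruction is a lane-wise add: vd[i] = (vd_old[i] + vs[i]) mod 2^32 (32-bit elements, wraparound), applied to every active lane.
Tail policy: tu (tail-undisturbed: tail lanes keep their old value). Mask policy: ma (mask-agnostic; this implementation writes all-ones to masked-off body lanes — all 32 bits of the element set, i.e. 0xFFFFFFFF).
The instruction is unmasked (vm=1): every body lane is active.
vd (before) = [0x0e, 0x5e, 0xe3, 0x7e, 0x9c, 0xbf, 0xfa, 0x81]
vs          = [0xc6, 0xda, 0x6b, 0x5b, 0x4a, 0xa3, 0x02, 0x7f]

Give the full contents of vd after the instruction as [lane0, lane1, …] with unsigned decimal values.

VLMAX = (256 × 1) / 32 = 8 lanes
AVL=13 > VLMAX=8, so vl = 8
vd[0] add(0x0e,0xc6) -> 0xd4
vd[1] add(0x5e,0xda) -> 0x138
vd[2] add(0xe3,0x6b) -> 0x14e
vd[3] add(0x7e,0x5b) -> 0xd9
vd[4] add(0x9c,0x4a) -> 0xe6
vd[5] add(0xbf,0xa3) -> 0x162
vd[6] add(0xfa,0x02) -> 0xfc
vd[7] add(0x81,0x7f) -> 0x100

vd = [212, 312, 334, 217, 230, 354, 252, 256]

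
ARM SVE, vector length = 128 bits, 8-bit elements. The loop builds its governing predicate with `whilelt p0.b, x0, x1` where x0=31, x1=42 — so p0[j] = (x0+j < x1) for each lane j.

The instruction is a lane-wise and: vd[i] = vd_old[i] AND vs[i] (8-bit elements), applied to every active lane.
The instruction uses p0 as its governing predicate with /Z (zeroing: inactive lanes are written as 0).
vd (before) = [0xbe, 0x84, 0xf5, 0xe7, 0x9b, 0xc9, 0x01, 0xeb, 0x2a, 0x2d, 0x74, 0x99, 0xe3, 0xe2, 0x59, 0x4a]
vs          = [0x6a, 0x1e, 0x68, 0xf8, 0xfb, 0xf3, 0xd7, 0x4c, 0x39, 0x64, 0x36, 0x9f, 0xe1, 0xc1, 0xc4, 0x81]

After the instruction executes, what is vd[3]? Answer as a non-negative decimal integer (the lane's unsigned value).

register lanes = 128/8 = 16
active while 31+j < 42, i.e. j ∈ [0,11) capped at 16 ⇒ 11
vd[0] and(0xbe,0x6a) -> 0x2a
vd[1] and(0x84,0x1e) -> 0x04
vd[2] and(0xf5,0x68) -> 0x60
vd[3] and(0xe7,0xf8) -> 0xe0
vd[4] and(0x9b,0xfb) -> 0x9b
vd[5] and(0xc9,0xf3) -> 0xc1
vd[6] and(0x01,0xd7) -> 0x01
vd[7] and(0xeb,0x4c) -> 0x48
vd[8] and(0x2a,0x39) -> 0x28
vd[9] and(0x2d,0x64) -> 0x24
vd[10] and(0x74,0x36) -> 0x34
vd[11] tail/zero -> 0x00
vd[12] tail/zero -> 0x00
vd[13] tail/zero -> 0x00
vd[14] tail/zero -> 0x00
vd[15] tail/zero -> 0x00

vd[3] = 224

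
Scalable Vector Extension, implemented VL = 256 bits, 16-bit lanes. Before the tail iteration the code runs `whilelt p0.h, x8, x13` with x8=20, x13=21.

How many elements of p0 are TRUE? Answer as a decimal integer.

vl = 1

lane count: 256 div 16 = 16
whilelt: lane j active iff 20+j < 21 → j < 1 → 1 active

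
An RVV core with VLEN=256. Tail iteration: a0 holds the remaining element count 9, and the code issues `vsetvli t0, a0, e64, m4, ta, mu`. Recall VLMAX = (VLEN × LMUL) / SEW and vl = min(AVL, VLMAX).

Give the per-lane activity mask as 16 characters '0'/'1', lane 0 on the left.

predicate = 1111111110000000

lanes per group: 256·4/64 = 16
AVL=9 ≤ VLMAX=16, so vl = 9
bits (lane 0 leftmost): 1111111110000000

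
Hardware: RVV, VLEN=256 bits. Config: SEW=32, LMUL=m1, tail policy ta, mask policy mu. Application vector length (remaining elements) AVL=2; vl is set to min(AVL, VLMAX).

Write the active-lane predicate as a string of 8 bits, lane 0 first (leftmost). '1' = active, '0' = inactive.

predicate = 11000000

VLMAX = VLEN×LMUL/SEW = 256×1/32 = 8
vl ← min(2, 8) = 2
bits (lane 0 leftmost): 11000000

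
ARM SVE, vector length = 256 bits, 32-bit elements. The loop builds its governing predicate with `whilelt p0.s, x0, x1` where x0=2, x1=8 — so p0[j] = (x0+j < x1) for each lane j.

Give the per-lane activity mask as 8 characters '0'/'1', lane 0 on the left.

predicate = 11111100

lane count: 256 div 32 = 8
whilelt: lane j active iff 2+j < 8 → j < 6 → 6 active
bits (lane 0 leftmost): 11111100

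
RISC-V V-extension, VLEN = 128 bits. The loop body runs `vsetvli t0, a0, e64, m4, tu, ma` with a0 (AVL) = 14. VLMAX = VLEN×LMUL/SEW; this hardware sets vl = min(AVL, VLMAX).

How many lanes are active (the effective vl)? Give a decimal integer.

vl = 8

VLMAX = (128 × 4) / 64 = 8 lanes
vl ← min(14, 8) = 8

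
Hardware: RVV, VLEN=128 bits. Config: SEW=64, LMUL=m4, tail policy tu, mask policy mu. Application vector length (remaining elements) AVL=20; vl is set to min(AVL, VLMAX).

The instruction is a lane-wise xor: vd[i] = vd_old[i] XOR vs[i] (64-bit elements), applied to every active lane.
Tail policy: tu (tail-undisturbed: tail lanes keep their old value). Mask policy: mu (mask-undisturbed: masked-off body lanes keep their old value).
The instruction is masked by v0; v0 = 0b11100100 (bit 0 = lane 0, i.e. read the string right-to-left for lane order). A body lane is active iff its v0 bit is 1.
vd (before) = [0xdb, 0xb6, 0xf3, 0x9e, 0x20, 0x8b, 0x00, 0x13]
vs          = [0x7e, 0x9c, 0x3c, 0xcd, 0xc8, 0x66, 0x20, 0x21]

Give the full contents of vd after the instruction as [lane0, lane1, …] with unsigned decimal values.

VLMAX = (128 × 4) / 64 = 8 lanes
vl = min(AVL, VLMAX) = min(20, 8) = 8
vd[0] mask-off/keep -> 0xdb
vd[1] mask-off/keep -> 0xb6
vd[2] xor(0xf3,0x3c) -> 0xcf
vd[3] mask-off/keep -> 0x9e
vd[4] mask-off/keep -> 0x20
vd[5] xor(0x8b,0x66) -> 0xed
vd[6] xor(0x00,0x20) -> 0x20
vd[7] xor(0x13,0x21) -> 0x32

vd = [219, 182, 207, 158, 32, 237, 32, 50]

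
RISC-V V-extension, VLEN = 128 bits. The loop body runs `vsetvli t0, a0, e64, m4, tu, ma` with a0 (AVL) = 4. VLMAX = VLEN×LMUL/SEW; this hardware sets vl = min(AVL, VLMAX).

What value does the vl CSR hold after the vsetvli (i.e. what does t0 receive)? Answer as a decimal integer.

vl = 4

VLMAX = VLEN×LMUL/SEW = 128×4/64 = 8
vl = min(AVL, VLMAX) = min(4, 8) = 4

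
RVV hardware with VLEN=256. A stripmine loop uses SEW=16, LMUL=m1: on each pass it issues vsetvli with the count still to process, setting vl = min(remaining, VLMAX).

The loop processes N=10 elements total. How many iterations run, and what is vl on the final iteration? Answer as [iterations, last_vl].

[iterations, last_vl] = [1, 10]

VLMAX = VLEN×LMUL/SEW = 256×1/16 = 16
iterations = ceil(10/16) = 1; final-pass vl = 10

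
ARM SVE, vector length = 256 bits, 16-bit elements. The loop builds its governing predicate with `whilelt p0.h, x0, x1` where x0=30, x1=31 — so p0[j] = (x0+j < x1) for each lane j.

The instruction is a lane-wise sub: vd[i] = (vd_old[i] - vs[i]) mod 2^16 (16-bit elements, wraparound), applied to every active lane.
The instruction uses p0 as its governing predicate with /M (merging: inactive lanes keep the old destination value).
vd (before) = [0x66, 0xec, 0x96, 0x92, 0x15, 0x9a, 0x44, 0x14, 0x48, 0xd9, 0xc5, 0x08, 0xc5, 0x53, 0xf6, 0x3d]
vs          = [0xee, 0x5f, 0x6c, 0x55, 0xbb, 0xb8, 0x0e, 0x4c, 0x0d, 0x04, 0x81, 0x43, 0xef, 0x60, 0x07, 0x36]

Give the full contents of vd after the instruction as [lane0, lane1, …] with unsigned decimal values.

vd = [65400, 236, 150, 146, 21, 154, 68, 20, 72, 217, 197, 8, 197, 83, 246, 61]

lane count: 256 div 16 = 16
active while 30+j < 31, i.e. j ∈ [0,1) capped at 16 ⇒ 1
  i=0: sub(0x66,0xee) → 65400
  i=1: tail/keep → 236
  i=2: tail/keep → 150
  i=3: tail/keep → 146
  i=4: tail/keep → 21
  i=5: tail/keep → 154
  i=6: tail/keep → 68
  i=7: tail/keep → 20
  i=8: tail/keep → 72
  i=9: tail/keep → 217
  i=10: tail/keep → 197
  i=11: tail/keep → 8
  i=12: tail/keep → 197
  i=13: tail/keep → 83
  i=14: tail/keep → 246
  i=15: tail/keep → 61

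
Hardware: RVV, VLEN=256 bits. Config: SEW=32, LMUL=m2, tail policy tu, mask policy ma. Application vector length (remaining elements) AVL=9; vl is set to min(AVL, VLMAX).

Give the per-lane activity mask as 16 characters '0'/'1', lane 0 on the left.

predicate = 1111111110000000

VLMAX = VLEN×LMUL/SEW = 256×2/32 = 16
AVL=9 ≤ VLMAX=16, so vl = 9
bits (lane 0 leftmost): 1111111110000000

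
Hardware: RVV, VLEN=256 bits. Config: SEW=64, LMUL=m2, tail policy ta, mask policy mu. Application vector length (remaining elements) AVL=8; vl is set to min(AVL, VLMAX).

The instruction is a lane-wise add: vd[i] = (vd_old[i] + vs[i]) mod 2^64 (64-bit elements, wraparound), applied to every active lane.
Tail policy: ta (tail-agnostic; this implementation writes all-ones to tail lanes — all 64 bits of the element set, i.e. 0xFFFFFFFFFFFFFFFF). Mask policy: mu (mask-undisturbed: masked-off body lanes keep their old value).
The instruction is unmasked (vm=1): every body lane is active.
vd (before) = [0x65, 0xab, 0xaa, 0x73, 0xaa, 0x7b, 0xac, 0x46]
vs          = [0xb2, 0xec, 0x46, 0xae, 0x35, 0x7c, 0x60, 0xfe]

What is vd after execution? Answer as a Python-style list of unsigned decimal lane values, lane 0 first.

vd = [279, 407, 240, 289, 223, 247, 268, 324]

VLMAX = (256 × 2) / 64 = 8 lanes
vl = min(AVL, VLMAX) = min(8, 8) = 8
[0] add(0x65,0xb2) = 0x117
[1] add(0xab,0xec) = 0x197
[2] add(0xaa,0x46) = 0xf0
[3] add(0x73,0xae) = 0x121
[4] add(0xaa,0x35) = 0xdf
[5] add(0x7b,0x7c) = 0xf7
[6] add(0xac,0x60) = 0x10c
[7] add(0x46,0xfe) = 0x144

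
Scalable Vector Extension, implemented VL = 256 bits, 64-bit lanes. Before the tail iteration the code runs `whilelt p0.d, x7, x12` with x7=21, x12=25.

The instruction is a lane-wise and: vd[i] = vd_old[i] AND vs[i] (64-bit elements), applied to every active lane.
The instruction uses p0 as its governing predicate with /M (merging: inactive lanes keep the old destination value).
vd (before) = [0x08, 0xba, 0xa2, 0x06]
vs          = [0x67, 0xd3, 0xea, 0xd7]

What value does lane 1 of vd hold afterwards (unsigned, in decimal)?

256-bit reg / 64-bit elem → 4 lanes
active while 21+j < 25, i.e. j ∈ [0,4) capped at 4 ⇒ 4
[0] and(0x08,0x67) = 0x00
[1] and(0xba,0xd3) = 0x92
[2] and(0xa2,0xea) = 0xa2
[3] and(0x06,0xd7) = 0x06

vd[1] = 146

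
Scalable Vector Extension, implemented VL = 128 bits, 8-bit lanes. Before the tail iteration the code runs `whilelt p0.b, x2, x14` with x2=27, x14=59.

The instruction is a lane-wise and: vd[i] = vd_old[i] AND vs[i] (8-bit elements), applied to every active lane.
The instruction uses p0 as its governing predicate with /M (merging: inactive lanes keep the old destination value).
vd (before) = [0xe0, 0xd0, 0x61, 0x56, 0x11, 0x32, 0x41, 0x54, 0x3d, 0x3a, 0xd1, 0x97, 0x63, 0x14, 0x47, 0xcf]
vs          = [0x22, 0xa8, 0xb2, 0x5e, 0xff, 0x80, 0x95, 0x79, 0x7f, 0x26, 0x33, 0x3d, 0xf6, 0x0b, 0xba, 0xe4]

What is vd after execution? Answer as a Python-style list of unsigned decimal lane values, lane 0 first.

lane count: 128 div 8 = 16
active while 27+j < 59, i.e. j ∈ [0,32) capped at 16 ⇒ 16
[0] and(0xe0,0x22) = 0x20
[1] and(0xd0,0xa8) = 0x80
[2] and(0x61,0xb2) = 0x20
[3] and(0x56,0x5e) = 0x56
[4] and(0x11,0xff) = 0x11
[5] and(0x32,0x80) = 0x00
[6] and(0x41,0x95) = 0x01
[7] and(0x54,0x79) = 0x50
[8] and(0x3d,0x7f) = 0x3d
[9] and(0x3a,0x26) = 0x22
[10] and(0xd1,0x33) = 0x11
[11] and(0x97,0x3d) = 0x15
[12] and(0x63,0xf6) = 0x62
[13] and(0x14,0x0b) = 0x00
[14] and(0x47,0xba) = 0x02
[15] and(0xcf,0xe4) = 0xc4

vd = [32, 128, 32, 86, 17, 0, 1, 80, 61, 34, 17, 21, 98, 0, 2, 196]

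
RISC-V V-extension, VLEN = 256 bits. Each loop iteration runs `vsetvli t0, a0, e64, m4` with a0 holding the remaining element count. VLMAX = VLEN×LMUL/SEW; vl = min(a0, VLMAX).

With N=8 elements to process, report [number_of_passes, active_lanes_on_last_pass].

VLMAX = VLEN×LMUL/SEW = 256×4/64 = 16
8 elements at 16/iter → 1 passes, remainder 8 on the last

[iterations, last_vl] = [1, 8]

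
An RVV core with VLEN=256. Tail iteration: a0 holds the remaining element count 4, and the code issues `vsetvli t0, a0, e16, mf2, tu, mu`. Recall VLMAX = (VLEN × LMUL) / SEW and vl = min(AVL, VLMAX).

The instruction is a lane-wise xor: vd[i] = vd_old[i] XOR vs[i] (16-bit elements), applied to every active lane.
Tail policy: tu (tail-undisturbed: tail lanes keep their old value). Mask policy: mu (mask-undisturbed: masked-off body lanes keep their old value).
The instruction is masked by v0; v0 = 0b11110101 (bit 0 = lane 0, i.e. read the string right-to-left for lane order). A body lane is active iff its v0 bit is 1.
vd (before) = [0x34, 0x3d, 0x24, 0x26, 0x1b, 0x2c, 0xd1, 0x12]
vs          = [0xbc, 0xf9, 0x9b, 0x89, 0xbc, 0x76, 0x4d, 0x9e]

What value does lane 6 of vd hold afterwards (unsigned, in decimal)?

vd[6] = 209

VLMAX = (256 × 1/2) / 16 = 8 lanes
AVL=4 ≤ VLMAX=8, so vl = 4
  i=0: xor(0x34,0xbc) → 136
  i=1: mask-off/keep → 61
  i=2: xor(0x24,0x9b) → 191
  i=3: mask-off/keep → 38
  i=4: tail/keep → 27
  i=5: tail/keep → 44
  i=6: tail/keep → 209
  i=7: tail/keep → 18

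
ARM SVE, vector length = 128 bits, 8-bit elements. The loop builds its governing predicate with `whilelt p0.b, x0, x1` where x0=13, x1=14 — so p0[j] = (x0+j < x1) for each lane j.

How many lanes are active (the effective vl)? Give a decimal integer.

vl = 1

lane count: 128 div 8 = 16
p0[j] = (13+j < 14); true for j=0..0 → 1 lanes set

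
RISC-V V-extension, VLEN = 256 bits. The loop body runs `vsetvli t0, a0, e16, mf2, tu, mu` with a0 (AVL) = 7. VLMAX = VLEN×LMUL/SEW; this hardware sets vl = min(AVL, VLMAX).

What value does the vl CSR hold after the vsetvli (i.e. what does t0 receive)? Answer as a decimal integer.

vl = 7

VLMAX = (256 × 1/2) / 16 = 8 lanes
vl ← min(7, 8) = 7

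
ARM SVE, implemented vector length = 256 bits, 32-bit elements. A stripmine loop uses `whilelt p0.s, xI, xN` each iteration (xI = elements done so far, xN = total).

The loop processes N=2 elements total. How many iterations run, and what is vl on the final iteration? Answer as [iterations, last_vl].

[iterations, last_vl] = [1, 2]

register lanes = 256/32 = 8
2 elements at 8/iter → 1 passes, remainder 2 on the last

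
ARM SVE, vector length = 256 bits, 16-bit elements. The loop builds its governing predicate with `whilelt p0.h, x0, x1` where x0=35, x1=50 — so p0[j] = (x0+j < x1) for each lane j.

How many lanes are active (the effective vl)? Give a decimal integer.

lane count: 256 div 16 = 16
active while 35+j < 50, i.e. j ∈ [0,15) capped at 16 ⇒ 15

vl = 15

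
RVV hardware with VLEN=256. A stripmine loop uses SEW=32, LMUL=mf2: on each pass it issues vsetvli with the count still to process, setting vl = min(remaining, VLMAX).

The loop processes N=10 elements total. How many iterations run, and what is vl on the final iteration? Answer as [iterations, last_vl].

[iterations, last_vl] = [3, 2]

VLMAX = (256 × 1/2) / 32 = 4 lanes
10 elements at 4/iter → 3 passes, remainder 2 on the last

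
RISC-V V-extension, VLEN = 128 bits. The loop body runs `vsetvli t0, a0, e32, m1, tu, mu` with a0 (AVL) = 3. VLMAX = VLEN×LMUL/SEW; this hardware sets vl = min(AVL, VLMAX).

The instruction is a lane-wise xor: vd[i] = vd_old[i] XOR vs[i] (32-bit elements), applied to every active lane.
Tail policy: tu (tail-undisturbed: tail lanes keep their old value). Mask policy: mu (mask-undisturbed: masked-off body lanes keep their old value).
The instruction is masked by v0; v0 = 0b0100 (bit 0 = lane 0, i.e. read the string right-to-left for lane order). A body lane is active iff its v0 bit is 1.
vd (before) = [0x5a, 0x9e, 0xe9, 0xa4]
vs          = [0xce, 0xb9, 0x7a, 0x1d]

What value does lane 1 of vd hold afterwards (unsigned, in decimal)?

vd[1] = 158

VLMAX = VLEN×LMUL/SEW = 128×1/32 = 4
vl ← min(3, 4) = 3
lane  0: mask-off/keep ⇒ 0x5a
lane  1: mask-off/keep ⇒ 0x9e
lane  2: xor(0xe9,0x7a) ⇒ 0x93
lane  3: tail/keep ⇒ 0xa4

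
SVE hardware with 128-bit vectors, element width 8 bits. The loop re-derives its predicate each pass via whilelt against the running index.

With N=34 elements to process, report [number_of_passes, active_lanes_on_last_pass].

[iterations, last_vl] = [3, 2]

128-bit reg / 8-bit elem → 16 lanes
N=34: ⌈34/16⌉ = 3 iters; last vl = 34 − 2×16 = 2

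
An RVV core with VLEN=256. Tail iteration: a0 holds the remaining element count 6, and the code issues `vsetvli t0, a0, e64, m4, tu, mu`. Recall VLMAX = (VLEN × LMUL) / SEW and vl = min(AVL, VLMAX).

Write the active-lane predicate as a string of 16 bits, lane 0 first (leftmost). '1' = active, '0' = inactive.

predicate = 1111110000000000

lanes per group: 256·4/64 = 16
vl ← min(6, 16) = 6
bits (lane 0 leftmost): 1111110000000000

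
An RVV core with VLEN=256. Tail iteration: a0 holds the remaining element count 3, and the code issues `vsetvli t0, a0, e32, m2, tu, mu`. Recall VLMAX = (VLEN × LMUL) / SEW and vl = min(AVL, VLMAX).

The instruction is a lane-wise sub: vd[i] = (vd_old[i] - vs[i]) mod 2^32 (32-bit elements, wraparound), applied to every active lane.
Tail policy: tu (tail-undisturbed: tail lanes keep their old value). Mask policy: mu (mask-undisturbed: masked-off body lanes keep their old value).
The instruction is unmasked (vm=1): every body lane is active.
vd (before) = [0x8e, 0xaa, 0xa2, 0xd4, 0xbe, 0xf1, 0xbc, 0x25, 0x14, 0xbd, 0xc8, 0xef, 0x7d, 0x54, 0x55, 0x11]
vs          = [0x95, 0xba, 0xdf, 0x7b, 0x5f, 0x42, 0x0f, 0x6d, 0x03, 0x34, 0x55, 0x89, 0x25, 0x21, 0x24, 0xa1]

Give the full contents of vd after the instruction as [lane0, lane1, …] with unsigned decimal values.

lanes per group: 256·2/32 = 16
vl ← min(3, 16) = 3
  i=0: sub(0x8e,0x95) → 4294967289
  i=1: sub(0xaa,0xba) → 4294967280
  i=2: sub(0xa2,0xdf) → 4294967235
  i=3: tail/keep → 212
  i=4: tail/keep → 190
  i=5: tail/keep → 241
  i=6: tail/keep → 188
  i=7: tail/keep → 37
  i=8: tail/keep → 20
  i=9: tail/keep → 189
  i=10: tail/keep → 200
  i=11: tail/keep → 239
  i=12: tail/keep → 125
  i=13: tail/keep → 84
  i=14: tail/keep → 85
  i=15: tail/keep → 17

vd = [4294967289, 4294967280, 4294967235, 212, 190, 241, 188, 37, 20, 189, 200, 239, 125, 84, 85, 17]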